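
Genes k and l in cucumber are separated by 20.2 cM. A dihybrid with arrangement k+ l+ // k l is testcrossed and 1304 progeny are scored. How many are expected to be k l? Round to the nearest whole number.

A map distance of 20.2 cM corresponds to a recombination frequency of 0.202.
The F1 is k+ l+ / k l, so k l is a parental gamete class with expected frequency (1 − r)/2 = 0.798/2 = 0.3990.
Expected number = 0.3990 × 1304 = 520.30 ≈ 520.

520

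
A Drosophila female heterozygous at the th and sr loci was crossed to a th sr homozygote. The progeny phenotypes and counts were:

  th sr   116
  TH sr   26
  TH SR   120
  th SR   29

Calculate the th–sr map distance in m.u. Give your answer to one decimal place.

18.9 m.u.

The two most frequent classes, TH SR (120) and th sr (116), are the parental types, so the F1 was TH SR / th sr.
The recombinant classes are TH sr and th SR: 26 + 29 = 55.
Recombination frequency = 55/291 = 0.1890 ≈ 18.9%, i.e. 18.9 m.u.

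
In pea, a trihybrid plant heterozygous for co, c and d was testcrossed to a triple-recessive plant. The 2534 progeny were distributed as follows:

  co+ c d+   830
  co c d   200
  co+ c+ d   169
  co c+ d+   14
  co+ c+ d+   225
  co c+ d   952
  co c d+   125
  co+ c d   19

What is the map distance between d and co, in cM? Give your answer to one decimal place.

12.9 cM

The two most frequent reciprocal classes, co+ c d+ and co c+ d, are the parental types, so the F1 was co+ c d+ / co c+ d.
The two rarest classes, co+ c d and co c+ d+, are the double crossovers. Comparing them with the parentals, only the d allele has switched, so d is the middle locus and the order is c – d – co.
Crossovers in the d–co interval produce the single-crossover classes co c d+ and co+ c+ d (125 + 169 = 294) plus the double crossovers (33).
RF(d–co) = (294 + 33) / 2534 = 327/2534 = 0.1290 → 12.9 cM.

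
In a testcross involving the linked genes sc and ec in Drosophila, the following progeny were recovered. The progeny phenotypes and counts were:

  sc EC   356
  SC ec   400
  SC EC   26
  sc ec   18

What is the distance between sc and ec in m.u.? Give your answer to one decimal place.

The two most frequent classes, SC ec (400) and sc EC (356), are the parental types, so the F1 was SC ec / sc EC.
The recombinant classes are SC EC and sc ec: 26 + 18 = 44.
Recombination frequency = 44/800 = 0.0550 ≈ 5.5%, i.e. 5.5 m.u.

5.5 m.u.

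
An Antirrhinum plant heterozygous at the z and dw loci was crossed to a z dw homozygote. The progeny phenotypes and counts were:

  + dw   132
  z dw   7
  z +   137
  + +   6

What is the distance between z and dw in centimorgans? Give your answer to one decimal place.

4.6 centimorgans

The two most frequent classes, + dw (132) and z + (137), are the parental types, so the F1 was + dw / z +.
The recombinant classes are + + and z dw: 6 + 7 = 13.
Recombination frequency = 13/282 = 0.0461 ≈ 4.6%, i.e. 4.6 centimorgans.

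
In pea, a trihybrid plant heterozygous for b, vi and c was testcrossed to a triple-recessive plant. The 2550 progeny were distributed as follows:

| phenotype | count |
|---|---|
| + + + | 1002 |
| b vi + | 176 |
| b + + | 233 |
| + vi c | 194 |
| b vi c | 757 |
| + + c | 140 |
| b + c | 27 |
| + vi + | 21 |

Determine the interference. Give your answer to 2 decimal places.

The two most frequent reciprocal classes, + + + and b vi c, are the parental types, so the F1 was + + + / b vi c.
The two rarest classes, + vi + and b + c, are the double crossovers. Comparing them with the parentals, only the vi allele has switched, so vi is the middle locus and the order is b – vi – c.
b–vi: (427 + 48)/2550 = 0.1863; vi–c: (316 + 48)/2550 = 0.1427.
Expected DCO frequency = 0.1863 × 0.1427 ≈ 0.02659; observed = 48/2550 ≈ 0.01882.
Coefficient of coincidence = 0.01882/0.02659 ≈ 0.71; interference = 1 − 0.71 = 0.29.

0.29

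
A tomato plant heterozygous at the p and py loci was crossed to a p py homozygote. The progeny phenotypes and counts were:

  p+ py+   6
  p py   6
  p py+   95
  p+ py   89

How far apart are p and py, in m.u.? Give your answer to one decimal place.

The two most frequent classes, p+ py (89) and p py+ (95), are the parental types, so the F1 was p+ py / p py+.
The recombinant classes are p+ py+ and p py: 6 + 6 = 12.
Recombination frequency = 12/196 = 0.0612 ≈ 6.1%, i.e. 6.1 m.u.

6.1 m.u.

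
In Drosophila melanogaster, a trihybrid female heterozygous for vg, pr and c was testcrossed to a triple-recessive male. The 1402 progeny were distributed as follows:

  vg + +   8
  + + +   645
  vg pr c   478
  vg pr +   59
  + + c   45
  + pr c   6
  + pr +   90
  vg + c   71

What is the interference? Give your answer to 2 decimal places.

0.05

The two most frequent reciprocal classes, + + + and vg pr c, are the parental types, so the F1 was + + + / vg pr c.
The two rarest classes, vg + + and + pr c, are the double crossovers. Comparing them with the parentals, only the vg allele has switched, so vg is the middle locus and the order is c – vg – pr.
c–vg: (104 + 14)/1402 = 0.0842; vg–pr: (161 + 14)/1402 = 0.1248.
Expected DCO frequency = 0.0842 × 0.1248 ≈ 0.01051; observed = 14/1402 ≈ 0.00999.
Coefficient of coincidence = 0.00999/0.01051 ≈ 0.95; interference = 1 − 0.95 = 0.05.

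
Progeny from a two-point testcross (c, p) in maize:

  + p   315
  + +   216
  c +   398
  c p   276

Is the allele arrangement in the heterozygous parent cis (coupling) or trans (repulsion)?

The two most frequent classes are + p (315) and c + (398); these are the parental (non-recombinant) types.
So the F1 carried + p on one chromosome and c + on the other — the recessive alleles are on opposite chromosomes (trans / repulsion).

trans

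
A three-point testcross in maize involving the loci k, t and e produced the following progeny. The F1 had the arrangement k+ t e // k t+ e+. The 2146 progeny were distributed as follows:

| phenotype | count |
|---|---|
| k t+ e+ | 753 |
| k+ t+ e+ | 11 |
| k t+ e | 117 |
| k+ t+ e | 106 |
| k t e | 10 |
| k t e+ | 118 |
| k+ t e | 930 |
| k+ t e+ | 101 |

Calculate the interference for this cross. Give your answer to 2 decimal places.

0.23

The two rarest classes, k t e and k+ t+ e+, are the double crossovers. Comparing them with the parentals, only the k allele has switched, so k is the middle locus and the order is e – k – t.
e–k: (218 + 21)/2146 = 0.1114; k–t: (224 + 21)/2146 = 0.1142.
Expected DCO frequency = 0.1114 × 0.1142 ≈ 0.01272; observed = 21/2146 ≈ 0.00979.
Coefficient of coincidence = 0.00979/0.01272 ≈ 0.77; interference = 1 − 0.77 = 0.23.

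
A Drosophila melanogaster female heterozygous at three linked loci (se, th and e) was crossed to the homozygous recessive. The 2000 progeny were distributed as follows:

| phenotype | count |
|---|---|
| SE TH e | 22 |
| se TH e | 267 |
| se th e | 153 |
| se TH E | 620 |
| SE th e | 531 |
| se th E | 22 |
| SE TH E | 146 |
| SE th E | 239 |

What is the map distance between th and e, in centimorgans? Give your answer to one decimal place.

The two most frequent reciprocal classes, se TH E and SE th e, are the parental types, so the F1 was se TH E / SE th e.
The two rarest classes, se th E and SE TH e, are the double crossovers. Comparing them with the parentals, only the th allele has switched, so th is the middle locus and the order is e – th – se.
Crossovers in the e–th interval produce the single-crossover classes se TH e and SE th E (267 + 239 = 506) plus the double crossovers (44).
RF(e–th) = (506 + 44) / 2000 = 550/2000 = 0.2750 → 27.5 centimorgans.

27.5 centimorgans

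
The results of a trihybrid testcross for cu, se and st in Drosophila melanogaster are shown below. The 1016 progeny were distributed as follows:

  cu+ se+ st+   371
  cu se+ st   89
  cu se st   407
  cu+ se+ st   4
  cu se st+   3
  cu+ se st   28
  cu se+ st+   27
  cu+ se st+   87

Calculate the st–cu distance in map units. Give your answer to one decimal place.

The two most frequent reciprocal classes, cu+ se+ st+ and cu se st, are the parental types, so the F1 was cu+ se+ st+ / cu se st.
The two rarest classes, cu+ se+ st and cu se st+, are the double crossovers. Comparing them with the parentals, only the st allele has switched, so st is the middle locus and the order is cu – st – se.
Crossovers in the cu–st interval produce the single-crossover classes cu se+ st+ and cu+ se st (27 + 28 = 55) plus the double crossovers (7).
RF(cu–st) = (55 + 7) / 1016 = 62/1016 = 0.0610 → 6.1 map units.

6.1 map units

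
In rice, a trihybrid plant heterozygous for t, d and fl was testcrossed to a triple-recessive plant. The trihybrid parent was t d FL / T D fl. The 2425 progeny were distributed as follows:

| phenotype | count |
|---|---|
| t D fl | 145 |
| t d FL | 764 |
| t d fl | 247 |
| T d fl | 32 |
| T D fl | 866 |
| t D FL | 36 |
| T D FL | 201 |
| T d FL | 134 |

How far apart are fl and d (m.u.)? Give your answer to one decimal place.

21.3 m.u.

The two rarest classes, t D FL and T d fl, are the double crossovers. Comparing them with the parentals, only the d allele has switched, so d is the middle locus and the order is t – d – fl.
Crossovers in the d–fl interval produce the single-crossover classes t d fl and T D FL (247 + 201 = 448) plus the double crossovers (68).
RF(d–fl) = (448 + 68) / 2425 = 516/2425 = 0.2128 → 21.3 m.u.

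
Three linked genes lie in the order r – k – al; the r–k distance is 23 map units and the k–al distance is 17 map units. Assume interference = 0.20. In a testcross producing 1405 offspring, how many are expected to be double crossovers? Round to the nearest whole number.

44

Map distances give recombination frequencies of 0.230 and 0.170 for the two intervals.
With interference 0.20 (so coincidence = 0.80), expected double-crossover frequency = 0.230 × 0.170 × 0.80 = 0.03128.
Expected number = 0.03128 × 1405 = 43.95 ≈ 44.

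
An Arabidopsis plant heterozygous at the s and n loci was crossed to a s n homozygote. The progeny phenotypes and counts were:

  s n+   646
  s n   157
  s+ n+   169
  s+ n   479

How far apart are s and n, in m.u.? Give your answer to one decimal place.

22.5 m.u.

The two most frequent classes, s+ n (479) and s n+ (646), are the parental types, so the F1 was s+ n / s n+.
The recombinant classes are s+ n+ and s n: 169 + 157 = 326.
Recombination frequency = 326/1451 = 0.2247 ≈ 22.5%, i.e. 22.5 m.u.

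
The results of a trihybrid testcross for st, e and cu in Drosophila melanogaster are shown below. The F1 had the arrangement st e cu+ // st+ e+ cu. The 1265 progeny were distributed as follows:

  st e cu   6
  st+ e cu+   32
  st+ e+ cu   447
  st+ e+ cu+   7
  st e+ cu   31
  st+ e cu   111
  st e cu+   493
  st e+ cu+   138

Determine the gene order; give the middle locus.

The two rarest classes, st e cu and st+ e+ cu+, are the double crossovers. Comparing them with the parentals, only the cu allele has switched, so cu is the middle locus and the order is st – cu – e.

cu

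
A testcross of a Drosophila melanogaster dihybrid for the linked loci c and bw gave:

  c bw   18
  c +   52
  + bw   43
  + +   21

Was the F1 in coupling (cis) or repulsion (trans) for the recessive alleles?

trans

The two most frequent classes are + bw (43) and c + (52); these are the parental (non-recombinant) types.
So the F1 carried + bw on one chromosome and c + on the other — the recessive alleles are on opposite chromosomes (trans / repulsion).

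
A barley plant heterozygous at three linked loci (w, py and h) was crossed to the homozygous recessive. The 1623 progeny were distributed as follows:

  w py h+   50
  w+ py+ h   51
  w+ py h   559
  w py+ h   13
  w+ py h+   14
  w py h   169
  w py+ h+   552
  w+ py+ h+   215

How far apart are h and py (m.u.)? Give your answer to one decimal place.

The two most frequent reciprocal classes, w+ py h and w py+ h+, are the parental types, so the F1 was w+ py h / w py+ h+.
The two rarest classes, w+ py h+ and w py+ h, are the double crossovers. Comparing them with the parentals, only the h allele has switched, so h is the middle locus and the order is py – h – w.
Crossovers in the py–h interval produce the single-crossover classes w+ py+ h and w py h+ (51 + 50 = 101) plus the double crossovers (27).
RF(py–h) = (101 + 27) / 1623 = 128/1623 = 0.0789 → 7.9 m.u.

7.9 m.u.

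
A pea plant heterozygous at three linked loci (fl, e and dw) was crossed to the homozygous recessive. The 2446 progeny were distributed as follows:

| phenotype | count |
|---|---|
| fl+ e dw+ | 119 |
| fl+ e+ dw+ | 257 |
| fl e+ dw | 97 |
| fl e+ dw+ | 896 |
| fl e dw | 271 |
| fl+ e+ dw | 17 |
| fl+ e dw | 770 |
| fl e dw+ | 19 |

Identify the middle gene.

e

The two most frequent reciprocal classes, fl+ e dw and fl e+ dw+, are the parental types, so the F1 was fl+ e dw / fl e+ dw+.
The two rarest classes, fl+ e+ dw and fl e dw+, are the double crossovers. Comparing them with the parentals, only the e allele has switched, so e is the middle locus and the order is dw – e – fl.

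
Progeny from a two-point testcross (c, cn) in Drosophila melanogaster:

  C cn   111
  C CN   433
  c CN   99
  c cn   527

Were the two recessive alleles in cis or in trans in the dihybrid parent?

The two most frequent classes are C CN (433) and c cn (527); these are the parental (non-recombinant) types.
So the F1 carried C CN on one chromosome and c cn on the other — the recessive alleles are on the same chromosome (cis / coupling).

cis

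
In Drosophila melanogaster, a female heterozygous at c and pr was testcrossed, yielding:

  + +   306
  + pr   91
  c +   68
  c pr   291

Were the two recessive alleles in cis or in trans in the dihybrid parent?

The two most frequent classes are + + (306) and c pr (291); these are the parental (non-recombinant) types.
So the F1 carried + + on one chromosome and c pr on the other — the recessive alleles are on the same chromosome (cis / coupling).

cis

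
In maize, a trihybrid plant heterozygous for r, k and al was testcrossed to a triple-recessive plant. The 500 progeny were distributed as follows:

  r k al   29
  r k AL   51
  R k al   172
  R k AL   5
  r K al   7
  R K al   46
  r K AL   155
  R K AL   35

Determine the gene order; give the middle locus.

al

The two most frequent reciprocal classes, r K AL and R k al, are the parental types, so the F1 was r K AL / R k al.
The two rarest classes, r K al and R k AL, are the double crossovers. Comparing them with the parentals, only the al allele has switched, so al is the middle locus and the order is r – al – k.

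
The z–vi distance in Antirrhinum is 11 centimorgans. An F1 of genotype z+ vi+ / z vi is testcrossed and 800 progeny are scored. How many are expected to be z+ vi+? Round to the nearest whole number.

A map distance of 11 centimorgans corresponds to a recombination frequency of 0.110.
The F1 is z+ vi+ / z vi, so z+ vi+ is a parental gamete class with expected frequency (1 − r)/2 = 0.890/2 = 0.4450.
Expected number = 0.4450 × 800 = 356.00 ≈ 356.

356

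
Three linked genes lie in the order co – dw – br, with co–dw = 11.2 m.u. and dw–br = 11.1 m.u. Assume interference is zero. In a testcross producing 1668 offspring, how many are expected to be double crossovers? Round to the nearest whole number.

Map distances give recombination frequencies of 0.112 and 0.111 for the two intervals.
With no interference, expected double-crossover frequency = 0.112 × 0.111 = 0.01243.
Expected number = 0.01243 × 1668 = 20.74 ≈ 21.

21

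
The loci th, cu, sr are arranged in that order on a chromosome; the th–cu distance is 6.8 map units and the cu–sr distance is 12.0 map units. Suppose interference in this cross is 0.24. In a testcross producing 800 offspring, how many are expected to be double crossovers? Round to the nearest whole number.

Map distances give recombination frequencies of 0.068 and 0.120 for the two intervals.
With interference 0.24 (so coincidence = 0.76), expected double-crossover frequency = 0.068 × 0.120 × 0.76 = 0.00620.
Expected number = 0.00620 × 800 = 4.96 ≈ 5.

5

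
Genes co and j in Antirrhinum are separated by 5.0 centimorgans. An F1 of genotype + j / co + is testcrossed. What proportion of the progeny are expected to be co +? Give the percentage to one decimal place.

47.5%

A map distance of 5.0 centimorgans corresponds to a recombination frequency of 0.050.
The F1 is + j / co +, so co + is a parental gamete class with expected frequency (1 − r)/2 = 0.950/2 = 0.4750.
That is 0.4750 = 47.5% of the progeny.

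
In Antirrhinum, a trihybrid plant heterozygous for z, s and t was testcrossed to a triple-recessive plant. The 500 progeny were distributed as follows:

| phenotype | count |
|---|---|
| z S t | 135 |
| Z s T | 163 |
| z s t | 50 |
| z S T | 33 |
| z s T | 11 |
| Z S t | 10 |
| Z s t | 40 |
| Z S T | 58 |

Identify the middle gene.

z

The two most frequent reciprocal classes, Z s T and z S t, are the parental types, so the F1 was Z s T / z S t.
The two rarest classes, z s T and Z S t, are the double crossovers. Comparing them with the parentals, only the z allele has switched, so z is the middle locus and the order is s – z – t.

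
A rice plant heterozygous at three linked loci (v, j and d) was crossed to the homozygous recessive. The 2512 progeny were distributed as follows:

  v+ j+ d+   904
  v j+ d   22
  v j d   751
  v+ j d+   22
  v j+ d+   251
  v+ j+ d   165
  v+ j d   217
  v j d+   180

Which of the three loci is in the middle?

j

The two most frequent reciprocal classes, v j d and v+ j+ d+, are the parental types, so the F1 was v j d / v+ j+ d+.
The two rarest classes, v j+ d and v+ j d+, are the double crossovers. Comparing them with the parentals, only the j allele has switched, so j is the middle locus and the order is d – j – v.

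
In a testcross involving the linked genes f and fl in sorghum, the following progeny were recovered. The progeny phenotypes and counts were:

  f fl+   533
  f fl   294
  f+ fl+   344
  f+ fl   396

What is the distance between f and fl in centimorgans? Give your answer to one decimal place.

The two most frequent classes, f+ fl (396) and f fl+ (533), are the parental types, so the F1 was f+ fl / f fl+.
The recombinant classes are f+ fl+ and f fl: 344 + 294 = 638.
Recombination frequency = 638/1567 = 0.4071 ≈ 40.7%, i.e. 40.7 centimorgans.

40.7 centimorgans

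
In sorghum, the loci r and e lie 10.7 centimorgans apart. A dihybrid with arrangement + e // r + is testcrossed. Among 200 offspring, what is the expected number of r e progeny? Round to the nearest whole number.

11

A map distance of 10.7 centimorgans corresponds to a recombination frequency of 0.107.
The F1 is + e / r +, so r e is a recombinant gamete class with expected frequency r/2 = 0.107/2 = 0.0535.
Expected number = 0.0535 × 200 = 10.70 ≈ 11.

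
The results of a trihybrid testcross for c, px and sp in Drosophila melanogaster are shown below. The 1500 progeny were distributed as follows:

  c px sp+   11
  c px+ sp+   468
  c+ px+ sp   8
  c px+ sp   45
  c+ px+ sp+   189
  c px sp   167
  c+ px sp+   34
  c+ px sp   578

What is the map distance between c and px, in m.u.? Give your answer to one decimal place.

25.0 m.u.

The two most frequent reciprocal classes, c px+ sp+ and c+ px sp, are the parental types, so the F1 was c px+ sp+ / c+ px sp.
The two rarest classes, c px sp+ and c+ px+ sp, are the double crossovers. Comparing them with the parentals, only the px allele has switched, so px is the middle locus and the order is sp – px – c.
Crossovers in the px–c interval produce the single-crossover classes c+ px+ sp+ and c px sp (189 + 167 = 356) plus the double crossovers (19).
RF(px–c) = (356 + 19) / 1500 = 375/1500 = 0.2500 → 25.0 m.u.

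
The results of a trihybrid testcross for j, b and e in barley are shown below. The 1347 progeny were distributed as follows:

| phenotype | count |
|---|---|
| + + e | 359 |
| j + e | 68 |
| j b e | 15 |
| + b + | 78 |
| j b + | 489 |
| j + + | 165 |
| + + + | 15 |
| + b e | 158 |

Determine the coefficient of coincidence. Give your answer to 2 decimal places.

0.65

The two most frequent reciprocal classes, + + e and j b +, are the parental types, so the F1 was + + e / j b +.
The two rarest classes, + + + and j b e, are the double crossovers. Comparing them with the parentals, only the e allele has switched, so e is the middle locus and the order is j – e – b.
j–e: (146 + 30)/1347 = 0.1307; e–b: (323 + 30)/1347 = 0.2621.
Expected DCO frequency = 0.1307 × 0.2621 ≈ 0.03426; observed = 30/1347 ≈ 0.02227.
Coefficient of coincidence = 0.02227/0.03426 ≈ 0.65.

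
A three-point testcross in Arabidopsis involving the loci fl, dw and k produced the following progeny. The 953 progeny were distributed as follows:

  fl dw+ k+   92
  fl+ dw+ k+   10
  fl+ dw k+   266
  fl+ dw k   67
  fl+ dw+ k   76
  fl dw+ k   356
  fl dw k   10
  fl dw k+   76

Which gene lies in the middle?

dw

The two most frequent reciprocal classes, fl dw+ k and fl+ dw k+, are the parental types, so the F1 was fl dw+ k / fl+ dw k+.
The two rarest classes, fl dw k and fl+ dw+ k+, are the double crossovers. Comparing them with the parentals, only the dw allele has switched, so dw is the middle locus and the order is k – dw – fl.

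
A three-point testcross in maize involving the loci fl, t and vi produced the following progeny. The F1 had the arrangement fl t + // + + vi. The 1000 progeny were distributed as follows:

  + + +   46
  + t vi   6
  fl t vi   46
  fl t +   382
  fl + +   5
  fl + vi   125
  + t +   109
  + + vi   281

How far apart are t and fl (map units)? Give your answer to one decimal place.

24.5 map units

The two rarest classes, fl + + and + t vi, are the double crossovers. Comparing them with the parentals, only the t allele has switched, so t is the middle locus and the order is fl – t – vi.
Crossovers in the fl–t interval produce the single-crossover classes + t + and fl + vi (109 + 125 = 234) plus the double crossovers (11).
RF(fl–t) = (234 + 11) / 1000 = 245/1000 = 0.2450 → 24.5 map units.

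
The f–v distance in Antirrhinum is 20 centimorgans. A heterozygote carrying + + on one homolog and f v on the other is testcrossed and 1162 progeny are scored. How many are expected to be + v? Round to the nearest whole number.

A map distance of 20 centimorgans corresponds to a recombination frequency of 0.200.
The F1 is + + / f v, so + v is a recombinant gamete class with expected frequency r/2 = 0.200/2 = 0.1000.
Expected number = 0.1000 × 1162 = 116.20 ≈ 116.

116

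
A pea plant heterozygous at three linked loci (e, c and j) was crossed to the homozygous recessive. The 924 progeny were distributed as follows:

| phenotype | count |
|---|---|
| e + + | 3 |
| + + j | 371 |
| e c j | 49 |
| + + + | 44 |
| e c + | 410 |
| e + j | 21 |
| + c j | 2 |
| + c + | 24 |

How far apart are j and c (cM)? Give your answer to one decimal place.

The two most frequent reciprocal classes, e c + and + + j, are the parental types, so the F1 was e c + / + + j.
The two rarest classes, e + + and + c j, are the double crossovers. Comparing them with the parentals, only the c allele has switched, so c is the middle locus and the order is j – c – e.
Crossovers in the j–c interval produce the single-crossover classes e c j and + + + (49 + 44 = 93) plus the double crossovers (5).
RF(j–c) = (93 + 5) / 924 = 98/924 = 0.1061 → 10.6 cM.

10.6 cM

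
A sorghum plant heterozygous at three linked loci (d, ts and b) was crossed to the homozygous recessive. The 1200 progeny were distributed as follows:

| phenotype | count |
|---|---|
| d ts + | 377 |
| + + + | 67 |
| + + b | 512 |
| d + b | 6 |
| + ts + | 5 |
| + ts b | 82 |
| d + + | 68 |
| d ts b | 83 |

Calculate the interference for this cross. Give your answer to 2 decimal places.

0.49

The two most frequent reciprocal classes, + + b and d ts +, are the parental types, so the F1 was + + b / d ts +.
The two rarest classes, d + b and + ts +, are the double crossovers. Comparing them with the parentals, only the d allele has switched, so d is the middle locus and the order is b – d – ts.
b–d: (150 + 11)/1200 = 0.1342; d–ts: (150 + 11)/1200 = 0.1342.
Expected DCO frequency = 0.1342 × 0.1342 ≈ 0.01801; observed = 11/1200 ≈ 0.00917.
Coefficient of coincidence = 0.00917/0.01801 ≈ 0.51; interference = 1 − 0.51 = 0.49.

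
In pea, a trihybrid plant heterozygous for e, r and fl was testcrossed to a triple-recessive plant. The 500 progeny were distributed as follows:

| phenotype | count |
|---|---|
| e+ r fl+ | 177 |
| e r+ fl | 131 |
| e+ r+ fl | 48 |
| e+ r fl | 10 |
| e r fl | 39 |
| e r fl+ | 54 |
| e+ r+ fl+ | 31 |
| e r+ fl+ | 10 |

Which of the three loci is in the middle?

The two most frequent reciprocal classes, e+ r fl+ and e r+ fl, are the parental types, so the F1 was e+ r fl+ / e r+ fl.
The two rarest classes, e+ r fl and e r+ fl+, are the double crossovers. Comparing them with the parentals, only the fl allele has switched, so fl is the middle locus and the order is r – fl – e.

fl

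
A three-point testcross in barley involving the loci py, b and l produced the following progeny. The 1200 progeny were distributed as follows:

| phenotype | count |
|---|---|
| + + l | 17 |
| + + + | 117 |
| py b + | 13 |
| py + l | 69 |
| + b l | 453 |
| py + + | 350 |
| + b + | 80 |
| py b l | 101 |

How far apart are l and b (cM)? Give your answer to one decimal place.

14.9 cM

The two most frequent reciprocal classes, py + + and + b l, are the parental types, so the F1 was py + + / + b l.
The two rarest classes, py b + and + + l, are the double crossovers. Comparing them with the parentals, only the b allele has switched, so b is the middle locus and the order is py – b – l.
Crossovers in the b–l interval produce the single-crossover classes py + l and + b + (69 + 80 = 149) plus the double crossovers (30).
RF(b–l) = (149 + 30) / 1200 = 179/1200 = 0.1492 → 14.9 cM.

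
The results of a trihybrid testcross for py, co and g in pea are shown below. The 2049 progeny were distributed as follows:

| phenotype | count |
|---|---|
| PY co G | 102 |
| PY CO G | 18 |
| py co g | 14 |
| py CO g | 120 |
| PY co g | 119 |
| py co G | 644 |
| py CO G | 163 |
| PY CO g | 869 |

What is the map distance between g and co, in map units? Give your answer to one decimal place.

15.3 map units

The two most frequent reciprocal classes, PY CO g and py co G, are the parental types, so the F1 was PY CO g / py co G.
The two rarest classes, PY CO G and py co g, are the double crossovers. Comparing them with the parentals, only the g allele has switched, so g is the middle locus and the order is py – g – co.
Crossovers in the g–co interval produce the single-crossover classes PY co g and py CO G (119 + 163 = 282) plus the double crossovers (32).
RF(g–co) = (282 + 32) / 2049 = 314/2049 = 0.1532 → 15.3 map units.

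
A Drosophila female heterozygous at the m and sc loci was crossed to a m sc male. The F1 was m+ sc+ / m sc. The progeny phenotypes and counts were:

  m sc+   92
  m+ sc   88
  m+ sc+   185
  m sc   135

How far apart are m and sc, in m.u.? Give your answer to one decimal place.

36.0 m.u.

The recombinant classes are m+ sc and m sc+: 88 + 92 = 180.
Recombination frequency = 180/500 = 0.3600 ≈ 36.0%, i.e. 36.0 m.u.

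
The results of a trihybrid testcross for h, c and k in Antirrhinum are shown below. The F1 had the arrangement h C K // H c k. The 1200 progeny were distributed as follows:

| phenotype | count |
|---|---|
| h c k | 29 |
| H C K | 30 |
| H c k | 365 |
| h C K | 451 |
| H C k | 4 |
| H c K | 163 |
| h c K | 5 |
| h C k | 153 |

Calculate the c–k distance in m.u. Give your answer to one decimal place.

The two rarest classes, h c K and H C k, are the double crossovers. Comparing them with the parentals, only the c allele has switched, so c is the middle locus and the order is k – c – h.
Crossovers in the k–c interval produce the single-crossover classes h C k and H c K (153 + 163 = 316) plus the double crossovers (9).
RF(k–c) = (316 + 9) / 1200 = 325/1200 = 0.2708 → 27.1 m.u.

27.1 m.u.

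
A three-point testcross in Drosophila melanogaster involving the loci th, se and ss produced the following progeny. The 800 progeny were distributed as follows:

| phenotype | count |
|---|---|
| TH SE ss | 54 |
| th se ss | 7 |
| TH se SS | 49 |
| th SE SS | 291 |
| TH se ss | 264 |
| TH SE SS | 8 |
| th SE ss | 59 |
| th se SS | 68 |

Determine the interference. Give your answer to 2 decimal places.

The two most frequent reciprocal classes, TH se ss and th SE SS, are the parental types, so the F1 was TH se ss / th SE SS.
The two rarest classes, th se ss and TH SE SS, are the double crossovers. Comparing them with the parentals, only the th allele has switched, so th is the middle locus and the order is se – th – ss.
se–th: (122 + 15)/800 = 0.1713; th–ss: (108 + 15)/800 = 0.1537.
Expected DCO frequency = 0.1713 × 0.1537 ≈ 0.02633; observed = 15/800 ≈ 0.01875.
Coefficient of coincidence = 0.01875/0.02633 ≈ 0.71; interference = 1 − 0.71 = 0.29.

0.29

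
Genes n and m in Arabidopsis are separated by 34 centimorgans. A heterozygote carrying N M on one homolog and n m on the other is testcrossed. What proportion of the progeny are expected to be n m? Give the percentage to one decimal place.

33.0%

A map distance of 34 centimorgans corresponds to a recombination frequency of 0.340.
The F1 is N M / n m, so n m is a parental gamete class with expected frequency (1 − r)/2 = 0.660/2 = 0.3300.
That is 0.3300 = 33.0% of the progeny.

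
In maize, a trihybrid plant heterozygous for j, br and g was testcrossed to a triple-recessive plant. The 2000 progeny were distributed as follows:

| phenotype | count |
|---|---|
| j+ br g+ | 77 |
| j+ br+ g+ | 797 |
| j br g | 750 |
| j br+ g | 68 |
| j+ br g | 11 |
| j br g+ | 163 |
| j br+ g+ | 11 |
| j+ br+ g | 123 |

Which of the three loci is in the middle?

The two most frequent reciprocal classes, j+ br+ g+ and j br g, are the parental types, so the F1 was j+ br+ g+ / j br g.
The two rarest classes, j br+ g+ and j+ br g, are the double crossovers. Comparing them with the parentals, only the j allele has switched, so j is the middle locus and the order is br – j – g.

j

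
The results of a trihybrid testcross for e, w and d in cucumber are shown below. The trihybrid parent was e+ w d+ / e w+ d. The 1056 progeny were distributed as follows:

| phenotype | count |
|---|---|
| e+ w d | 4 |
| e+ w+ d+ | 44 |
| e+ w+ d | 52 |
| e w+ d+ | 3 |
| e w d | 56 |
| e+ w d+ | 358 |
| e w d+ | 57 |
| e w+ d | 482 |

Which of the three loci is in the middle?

d

The two rarest classes, e+ w d and e w+ d+, are the double crossovers. Comparing them with the parentals, only the d allele has switched, so d is the middle locus and the order is e – d – w.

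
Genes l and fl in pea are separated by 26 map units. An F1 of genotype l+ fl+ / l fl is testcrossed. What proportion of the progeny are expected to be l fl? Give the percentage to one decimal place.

37.0%

A map distance of 26 map units corresponds to a recombination frequency of 0.260.
The F1 is l+ fl+ / l fl, so l fl is a parental gamete class with expected frequency (1 − r)/2 = 0.740/2 = 0.3700.
That is 0.3700 = 37.0% of the progeny.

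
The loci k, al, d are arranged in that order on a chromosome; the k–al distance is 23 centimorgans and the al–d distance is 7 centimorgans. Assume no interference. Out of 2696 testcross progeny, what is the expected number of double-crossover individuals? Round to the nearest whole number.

43

Map distances give recombination frequencies of 0.230 and 0.070 for the two intervals.
With no interference, expected double-crossover frequency = 0.230 × 0.070 = 0.01610.
Expected number = 0.01610 × 2696 = 43.41 ≈ 43.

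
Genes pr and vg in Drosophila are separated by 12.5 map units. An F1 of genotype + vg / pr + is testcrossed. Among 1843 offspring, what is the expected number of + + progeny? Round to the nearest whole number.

A map distance of 12.5 map units corresponds to a recombination frequency of 0.125.
The F1 is + vg / pr +, so + + is a recombinant gamete class with expected frequency r/2 = 0.125/2 = 0.0625.
Expected number = 0.0625 × 1843 = 115.19 ≈ 115.

115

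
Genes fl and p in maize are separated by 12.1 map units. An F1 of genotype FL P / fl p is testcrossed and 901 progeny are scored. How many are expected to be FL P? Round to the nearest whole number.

A map distance of 12.1 map units corresponds to a recombination frequency of 0.121.
The F1 is FL P / fl p, so FL P is a parental gamete class with expected frequency (1 − r)/2 = 0.879/2 = 0.4395.
Expected number = 0.4395 × 901 = 395.99 ≈ 396.

396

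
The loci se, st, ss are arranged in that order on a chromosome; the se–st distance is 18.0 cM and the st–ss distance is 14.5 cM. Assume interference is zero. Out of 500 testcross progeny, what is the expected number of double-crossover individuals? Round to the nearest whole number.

13

Map distances give recombination frequencies of 0.180 and 0.145 for the two intervals.
With no interference, expected double-crossover frequency = 0.180 × 0.145 = 0.02610.
Expected number = 0.02610 × 500 = 13.05 ≈ 13.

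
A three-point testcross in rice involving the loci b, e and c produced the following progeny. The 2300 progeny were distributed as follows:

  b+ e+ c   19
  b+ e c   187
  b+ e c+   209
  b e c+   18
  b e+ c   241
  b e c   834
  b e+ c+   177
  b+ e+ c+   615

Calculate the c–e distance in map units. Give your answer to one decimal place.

21.2 map units

The two most frequent reciprocal classes, b+ e+ c+ and b e c, are the parental types, so the F1 was b+ e+ c+ / b e c.
The two rarest classes, b+ e+ c and b e c+, are the double crossovers. Comparing them with the parentals, only the c allele has switched, so c is the middle locus and the order is e – c – b.
Crossovers in the e–c interval produce the single-crossover classes b+ e c+ and b e+ c (209 + 241 = 450) plus the double crossovers (37).
RF(e–c) = (450 + 37) / 2300 = 487/2300 = 0.2117 → 21.2 map units.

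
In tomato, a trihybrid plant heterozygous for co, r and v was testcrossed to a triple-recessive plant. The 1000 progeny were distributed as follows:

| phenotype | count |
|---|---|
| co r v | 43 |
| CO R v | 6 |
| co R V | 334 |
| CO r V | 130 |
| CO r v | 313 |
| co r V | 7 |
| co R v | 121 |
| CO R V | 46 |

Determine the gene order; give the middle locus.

r

The two most frequent reciprocal classes, co R V and CO r v, are the parental types, so the F1 was co R V / CO r v.
The two rarest classes, co r V and CO R v, are the double crossovers. Comparing them with the parentals, only the r allele has switched, so r is the middle locus and the order is v – r – co.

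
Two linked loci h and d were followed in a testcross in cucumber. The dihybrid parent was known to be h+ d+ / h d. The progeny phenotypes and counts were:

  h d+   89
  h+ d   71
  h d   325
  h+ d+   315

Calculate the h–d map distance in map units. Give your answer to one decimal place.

20.0 map units

The recombinant classes are h+ d and h d+: 71 + 89 = 160.
Recombination frequency = 160/800 = 0.2000 ≈ 20.0%, i.e. 20.0 map units.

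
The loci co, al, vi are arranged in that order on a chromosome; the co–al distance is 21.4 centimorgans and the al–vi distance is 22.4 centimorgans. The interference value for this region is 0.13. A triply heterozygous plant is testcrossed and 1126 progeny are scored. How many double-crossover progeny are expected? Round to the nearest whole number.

47

Map distances give recombination frequencies of 0.214 and 0.224 for the two intervals.
With interference 0.13 (so coincidence = 0.87), expected double-crossover frequency = 0.214 × 0.224 × 0.87 = 0.04170.
Expected number = 0.04170 × 1126 = 46.96 ≈ 47.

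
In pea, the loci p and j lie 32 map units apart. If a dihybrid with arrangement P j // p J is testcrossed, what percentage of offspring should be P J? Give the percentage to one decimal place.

A map distance of 32 map units corresponds to a recombination frequency of 0.320.
The F1 is P j / p J, so P J is a recombinant gamete class with expected frequency r/2 = 0.320/2 = 0.1600.
That is 0.1600 = 16.0% of the progeny.

16.0%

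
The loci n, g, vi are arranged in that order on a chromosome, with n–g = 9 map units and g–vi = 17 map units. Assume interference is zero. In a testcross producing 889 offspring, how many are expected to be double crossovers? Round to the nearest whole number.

Map distances give recombination frequencies of 0.090 and 0.170 for the two intervals.
With no interference, expected double-crossover frequency = 0.090 × 0.170 = 0.01530.
Expected number = 0.01530 × 889 = 13.60 ≈ 14.

14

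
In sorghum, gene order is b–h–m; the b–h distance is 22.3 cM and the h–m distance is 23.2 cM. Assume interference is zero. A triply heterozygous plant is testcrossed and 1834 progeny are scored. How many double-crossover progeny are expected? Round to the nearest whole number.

95

Map distances give recombination frequencies of 0.223 and 0.232 for the two intervals.
With no interference, expected double-crossover frequency = 0.223 × 0.232 = 0.05174.
Expected number = 0.05174 × 1834 = 94.88 ≈ 95.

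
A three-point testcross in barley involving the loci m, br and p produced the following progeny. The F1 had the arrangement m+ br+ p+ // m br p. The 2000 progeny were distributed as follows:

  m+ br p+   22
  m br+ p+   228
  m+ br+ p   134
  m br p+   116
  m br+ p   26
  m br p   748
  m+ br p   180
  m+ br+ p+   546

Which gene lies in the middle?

The two rarest classes, m+ br p+ and m br+ p, are the double crossovers. Comparing them with the parentals, only the br allele has switched, so br is the middle locus and the order is m – br – p.

br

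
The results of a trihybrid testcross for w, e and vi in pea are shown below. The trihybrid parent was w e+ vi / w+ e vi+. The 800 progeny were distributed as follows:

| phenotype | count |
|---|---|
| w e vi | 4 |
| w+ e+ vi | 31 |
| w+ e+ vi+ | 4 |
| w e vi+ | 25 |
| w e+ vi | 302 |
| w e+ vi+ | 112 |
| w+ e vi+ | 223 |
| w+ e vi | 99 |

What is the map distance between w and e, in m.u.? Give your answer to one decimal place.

8.0 m.u.

The two rarest classes, w e vi and w+ e+ vi+, are the double crossovers. Comparing them with the parentals, only the e allele has switched, so e is the middle locus and the order is vi – e – w.
Crossovers in the e–w interval produce the single-crossover classes w+ e+ vi and w e vi+ (31 + 25 = 56) plus the double crossovers (8).
RF(e–w) = (56 + 8) / 800 = 64/800 = 0.0800 → 8.0 m.u.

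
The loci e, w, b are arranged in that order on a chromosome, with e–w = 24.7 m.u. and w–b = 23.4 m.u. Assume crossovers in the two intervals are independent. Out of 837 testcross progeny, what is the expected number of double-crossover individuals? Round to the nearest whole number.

48

Map distances give recombination frequencies of 0.247 and 0.234 for the two intervals.
With no interference, expected double-crossover frequency = 0.247 × 0.234 = 0.05780.
Expected number = 0.05780 × 837 = 48.38 ≈ 48.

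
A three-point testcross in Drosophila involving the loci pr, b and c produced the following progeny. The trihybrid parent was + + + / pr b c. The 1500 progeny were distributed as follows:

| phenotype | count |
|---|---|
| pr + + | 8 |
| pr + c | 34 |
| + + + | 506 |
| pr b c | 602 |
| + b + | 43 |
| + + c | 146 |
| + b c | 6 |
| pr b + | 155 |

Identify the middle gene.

pr

The two rarest classes, pr + + and + b c, are the double crossovers. Comparing them with the parentals, only the pr allele has switched, so pr is the middle locus and the order is c – pr – b.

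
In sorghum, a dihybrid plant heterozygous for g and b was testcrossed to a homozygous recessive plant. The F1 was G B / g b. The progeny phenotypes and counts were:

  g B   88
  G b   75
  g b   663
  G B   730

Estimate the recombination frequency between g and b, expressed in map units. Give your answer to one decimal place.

10.5 map units

The recombinant classes are G b and g B: 75 + 88 = 163.
Recombination frequency = 163/1556 = 0.1048 ≈ 10.5%, i.e. 10.5 map units.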